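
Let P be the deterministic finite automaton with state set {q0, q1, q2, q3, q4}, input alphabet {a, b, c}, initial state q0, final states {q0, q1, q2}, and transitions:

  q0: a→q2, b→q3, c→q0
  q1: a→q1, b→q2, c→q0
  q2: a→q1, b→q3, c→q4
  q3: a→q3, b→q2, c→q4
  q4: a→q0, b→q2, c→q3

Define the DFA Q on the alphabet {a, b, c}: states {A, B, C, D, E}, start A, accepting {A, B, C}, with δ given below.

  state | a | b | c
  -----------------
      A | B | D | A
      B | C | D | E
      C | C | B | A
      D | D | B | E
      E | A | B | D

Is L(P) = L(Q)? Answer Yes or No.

Yes

Exploring the product automaton P × Q from the start pair (q0, A), following both machines on each input symbol, reaches 5 state pairs: (q0, A), (q2, B), (q3, D), (q1, C), (q4, E).
P accepts in {q0, q1, q2} and Q accepts in {A, B, C}. In every reachable pair the two components are either both accepting — (q0, A), (q2, B), (q1, C) — or both non-accepting, so no string is accepted by exactly one of the machines: L(P) \ L(Q) and L(Q) \ L(P) are both empty.
Hence every string is accepted by P iff it is accepted by Q, and the two languages coincide.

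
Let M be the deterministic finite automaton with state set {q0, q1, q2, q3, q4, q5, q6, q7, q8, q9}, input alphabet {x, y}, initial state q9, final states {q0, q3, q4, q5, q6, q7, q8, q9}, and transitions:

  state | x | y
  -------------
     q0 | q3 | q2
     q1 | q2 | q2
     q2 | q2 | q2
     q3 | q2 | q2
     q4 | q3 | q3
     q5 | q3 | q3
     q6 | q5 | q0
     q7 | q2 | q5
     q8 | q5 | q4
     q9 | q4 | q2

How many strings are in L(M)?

The useful subgraph on states {q3, q4, q9} is acyclic, so L(M) is finite; the longest accepting path visits 3 useful states, giving maximum string length 2.
Counting accepting paths from q9 by length: 1 of length 0, 1 of length 1, 2 of length 2. Total 4.

4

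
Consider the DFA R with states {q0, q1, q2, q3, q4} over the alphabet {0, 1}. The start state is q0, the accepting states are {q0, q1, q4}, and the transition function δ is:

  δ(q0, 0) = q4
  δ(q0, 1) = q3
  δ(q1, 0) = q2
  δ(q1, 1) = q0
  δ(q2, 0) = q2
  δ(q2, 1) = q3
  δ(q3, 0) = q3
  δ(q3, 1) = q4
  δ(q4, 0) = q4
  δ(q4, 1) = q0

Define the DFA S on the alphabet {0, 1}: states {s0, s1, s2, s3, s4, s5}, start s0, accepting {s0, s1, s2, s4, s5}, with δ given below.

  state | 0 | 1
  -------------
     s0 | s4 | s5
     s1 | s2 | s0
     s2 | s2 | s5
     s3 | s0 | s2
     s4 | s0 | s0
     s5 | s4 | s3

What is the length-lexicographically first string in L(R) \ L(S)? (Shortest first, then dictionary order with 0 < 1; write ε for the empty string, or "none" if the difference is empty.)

The string 11 is accepted by R but not by S.
No shorter string lies in the difference, and 11 is the lexicographically first length-2 string in L(R) \ L(S).

11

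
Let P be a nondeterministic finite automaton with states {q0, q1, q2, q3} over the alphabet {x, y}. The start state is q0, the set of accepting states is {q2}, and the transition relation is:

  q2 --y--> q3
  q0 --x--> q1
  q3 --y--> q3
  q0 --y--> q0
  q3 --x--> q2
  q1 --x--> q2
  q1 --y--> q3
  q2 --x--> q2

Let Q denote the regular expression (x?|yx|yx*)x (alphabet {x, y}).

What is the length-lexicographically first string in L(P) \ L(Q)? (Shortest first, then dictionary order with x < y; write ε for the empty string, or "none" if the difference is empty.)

xxx

The string xxx is accepted by P but not by Q.
No shorter string lies in the difference, and xxx is the lexicographically first length-3 string in L(P) \ L(Q).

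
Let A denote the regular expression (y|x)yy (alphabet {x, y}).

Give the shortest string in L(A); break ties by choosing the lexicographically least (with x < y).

By inspection of the expression, no string of length less than 3 matches, and xyy is the lexicographically first match of length 3.

xyy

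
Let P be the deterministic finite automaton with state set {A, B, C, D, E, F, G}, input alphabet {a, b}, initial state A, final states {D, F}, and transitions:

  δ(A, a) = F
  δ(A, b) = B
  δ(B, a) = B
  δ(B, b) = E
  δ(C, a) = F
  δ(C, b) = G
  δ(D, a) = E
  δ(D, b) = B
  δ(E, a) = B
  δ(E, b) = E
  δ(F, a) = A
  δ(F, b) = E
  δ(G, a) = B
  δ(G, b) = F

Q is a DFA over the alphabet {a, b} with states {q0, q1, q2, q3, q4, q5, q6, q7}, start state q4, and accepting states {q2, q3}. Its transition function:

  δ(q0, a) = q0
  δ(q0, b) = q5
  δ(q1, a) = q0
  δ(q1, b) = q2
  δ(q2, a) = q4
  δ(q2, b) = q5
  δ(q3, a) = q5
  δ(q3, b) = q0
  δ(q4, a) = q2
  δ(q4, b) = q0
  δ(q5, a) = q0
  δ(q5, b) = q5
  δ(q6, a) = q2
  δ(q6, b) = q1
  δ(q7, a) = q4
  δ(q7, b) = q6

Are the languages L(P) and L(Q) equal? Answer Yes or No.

Yes

Exploring the product automaton P × Q from the start pair (A, q4), following both machines on each input symbol, reaches 4 state pairs: (A, q4), (F, q2), (B, q0), (E, q5).
P accepts in {D, F} and Q accepts in {q2, q3}. In every reachable pair the two components are either both accepting — (F, q2) — or both non-accepting, so no string is accepted by exactly one of the machines: L(P) \ L(Q) and L(Q) \ L(P) are both empty.
Hence every string is accepted by P iff it is accepted by Q, and the two languages coincide.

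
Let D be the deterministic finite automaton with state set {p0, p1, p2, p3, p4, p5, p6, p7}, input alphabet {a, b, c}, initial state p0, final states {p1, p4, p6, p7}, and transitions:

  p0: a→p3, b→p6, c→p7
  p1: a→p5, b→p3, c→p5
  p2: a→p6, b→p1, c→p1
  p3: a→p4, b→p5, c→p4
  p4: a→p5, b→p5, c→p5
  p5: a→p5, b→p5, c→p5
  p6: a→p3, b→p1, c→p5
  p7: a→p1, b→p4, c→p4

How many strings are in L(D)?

The useful subgraph on states {p0, p1, p3, p4, p6, p7} is acyclic, so L(D) is finite; the longest accepting path visits 5 useful states, giving maximum string length 4.
Counting accepting paths from p0 by length: 2 of length 1, 6 of length 2, 2 of length 3, 4 of length 4. Total 14.

14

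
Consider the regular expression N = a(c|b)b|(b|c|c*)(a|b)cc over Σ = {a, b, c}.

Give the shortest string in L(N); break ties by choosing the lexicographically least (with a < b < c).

By inspection of the expression, no string of length less than 3 matches, and abb is the lexicographically first match of length 3.

abb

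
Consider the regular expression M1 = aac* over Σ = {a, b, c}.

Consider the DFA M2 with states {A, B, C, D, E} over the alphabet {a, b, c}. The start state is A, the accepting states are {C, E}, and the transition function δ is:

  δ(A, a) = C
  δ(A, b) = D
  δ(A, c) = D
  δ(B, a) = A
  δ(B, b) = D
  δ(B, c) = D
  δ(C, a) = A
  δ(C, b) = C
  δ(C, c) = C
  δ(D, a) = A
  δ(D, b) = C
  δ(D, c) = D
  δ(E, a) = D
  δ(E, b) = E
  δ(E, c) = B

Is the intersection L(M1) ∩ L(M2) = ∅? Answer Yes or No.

Yes

Converting the expression M1 to a DFA (subset construction, then merging equivalent states) gives the minimal DFA with states {r0, r1, r2, r3}, start state r0, accepting states {r3} and transitions r0: a→r1, b→r2, c→r2; r1: a→r3, b→r2, c→r2; r2: a→r2, b→r2, c→r2; r3: a→r2, b→r2, c→r3.
Exploring the product automaton M1 × M2 from the start pair (r0, A), following both machines on each input symbol, reaches 7 state pairs: (r0, A), (r1, C), (r2, D), (r3, A), (r2, C), (r2, A), (r3, D).
M1 accepts in {r3} and M2 accepts in {C, E}; no reachable pair has both components accepting, so no string drives both machines to acceptance simultaneously and L(M1) ∩ L(M2) = ∅.
So no string is accepted by both, and the intersection is empty.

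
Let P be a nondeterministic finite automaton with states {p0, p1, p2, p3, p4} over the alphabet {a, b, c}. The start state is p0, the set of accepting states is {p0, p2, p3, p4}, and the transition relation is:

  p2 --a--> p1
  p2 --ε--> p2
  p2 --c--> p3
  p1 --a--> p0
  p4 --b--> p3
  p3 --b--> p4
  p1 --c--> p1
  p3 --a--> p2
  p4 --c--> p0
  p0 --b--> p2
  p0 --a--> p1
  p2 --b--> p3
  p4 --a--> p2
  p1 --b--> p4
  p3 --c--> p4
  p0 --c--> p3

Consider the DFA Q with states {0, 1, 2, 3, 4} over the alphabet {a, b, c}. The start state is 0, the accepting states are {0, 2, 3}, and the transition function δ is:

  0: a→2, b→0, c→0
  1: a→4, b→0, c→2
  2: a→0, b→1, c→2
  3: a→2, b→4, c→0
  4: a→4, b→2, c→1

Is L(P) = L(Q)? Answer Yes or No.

The string ab is accepted by P but rejected by Q.
So L(P) ≠ L(Q).

No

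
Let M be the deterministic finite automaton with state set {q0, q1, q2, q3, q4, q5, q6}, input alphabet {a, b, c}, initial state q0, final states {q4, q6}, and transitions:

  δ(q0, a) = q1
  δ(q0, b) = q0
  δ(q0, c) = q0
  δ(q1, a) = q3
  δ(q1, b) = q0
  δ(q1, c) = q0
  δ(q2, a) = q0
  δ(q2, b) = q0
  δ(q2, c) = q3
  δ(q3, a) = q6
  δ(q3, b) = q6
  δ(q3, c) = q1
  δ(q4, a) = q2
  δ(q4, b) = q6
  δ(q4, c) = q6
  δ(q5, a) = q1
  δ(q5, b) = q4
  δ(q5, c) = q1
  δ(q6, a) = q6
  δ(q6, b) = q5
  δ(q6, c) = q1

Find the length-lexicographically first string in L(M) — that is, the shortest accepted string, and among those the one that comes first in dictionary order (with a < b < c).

aaa

A breadth-first search from q0 reaches an accepting state first via the path q0 → q1 → q3 → q6 on input aaa.
No string of length < 3 is accepted (BFS exhausts all shorter strings without reaching an accepting state), and aaa is the lexicographically least accepting string of length 3.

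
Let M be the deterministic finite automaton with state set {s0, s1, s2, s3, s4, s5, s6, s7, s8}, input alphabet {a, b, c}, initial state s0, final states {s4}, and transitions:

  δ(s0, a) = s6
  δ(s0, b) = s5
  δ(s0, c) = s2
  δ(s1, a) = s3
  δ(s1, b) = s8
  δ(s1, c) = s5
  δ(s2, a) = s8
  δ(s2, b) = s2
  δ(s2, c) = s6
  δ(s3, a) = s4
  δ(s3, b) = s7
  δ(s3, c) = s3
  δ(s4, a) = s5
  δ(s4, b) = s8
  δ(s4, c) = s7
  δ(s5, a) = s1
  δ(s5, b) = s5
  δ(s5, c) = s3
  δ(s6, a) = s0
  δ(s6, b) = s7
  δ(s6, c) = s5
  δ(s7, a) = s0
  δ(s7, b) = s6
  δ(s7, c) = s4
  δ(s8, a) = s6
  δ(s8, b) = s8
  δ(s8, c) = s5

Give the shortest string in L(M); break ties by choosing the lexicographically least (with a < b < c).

A breadth-first search from s0 reaches an accepting state first via the path s0 → s6 → s7 → s4 on input abc.
No string of length < 3 is accepted (BFS exhausts all shorter strings without reaching an accepting state), and abc is the lexicographically least accepting string of length 3.

abc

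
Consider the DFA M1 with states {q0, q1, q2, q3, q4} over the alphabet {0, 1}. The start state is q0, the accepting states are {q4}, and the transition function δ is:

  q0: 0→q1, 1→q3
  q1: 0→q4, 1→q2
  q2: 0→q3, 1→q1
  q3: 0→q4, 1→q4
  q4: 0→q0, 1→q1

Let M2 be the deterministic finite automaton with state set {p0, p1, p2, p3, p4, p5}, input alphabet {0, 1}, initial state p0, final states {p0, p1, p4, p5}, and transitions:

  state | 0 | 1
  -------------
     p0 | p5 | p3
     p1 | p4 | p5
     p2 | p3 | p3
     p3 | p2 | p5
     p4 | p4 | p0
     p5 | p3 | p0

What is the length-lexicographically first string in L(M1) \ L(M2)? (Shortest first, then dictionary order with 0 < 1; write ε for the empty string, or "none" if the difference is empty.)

The string 00 is accepted by M1 but not by M2.
No shorter string lies in the difference, and 00 is the lexicographically first length-2 string in L(M1) \ L(M2).

00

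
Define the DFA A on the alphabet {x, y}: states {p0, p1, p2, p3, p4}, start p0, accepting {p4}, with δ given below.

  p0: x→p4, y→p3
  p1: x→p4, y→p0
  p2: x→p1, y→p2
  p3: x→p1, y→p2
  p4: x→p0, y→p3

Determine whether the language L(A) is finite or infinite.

infinite

State p0 is reachable from the start and can reach an accepting state, and it lies on the cycle p0 → p3 → p1 → p0.
Traversing that cycle any number of times yields accepted strings of unbounded length, so the language is infinite.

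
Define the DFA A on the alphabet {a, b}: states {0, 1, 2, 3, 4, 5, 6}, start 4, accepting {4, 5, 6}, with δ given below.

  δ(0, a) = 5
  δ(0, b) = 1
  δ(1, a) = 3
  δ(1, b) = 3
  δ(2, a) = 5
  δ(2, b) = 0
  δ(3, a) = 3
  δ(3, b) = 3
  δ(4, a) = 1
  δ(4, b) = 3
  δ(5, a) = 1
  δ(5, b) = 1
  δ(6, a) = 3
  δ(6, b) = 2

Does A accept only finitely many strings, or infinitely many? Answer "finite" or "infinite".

The useful states (reachable from 4 and able to reach an accepting state) are {4}.
Restricted to these states the transition graph has no cycle, so every accepting path has bounded length and L is finite.

finite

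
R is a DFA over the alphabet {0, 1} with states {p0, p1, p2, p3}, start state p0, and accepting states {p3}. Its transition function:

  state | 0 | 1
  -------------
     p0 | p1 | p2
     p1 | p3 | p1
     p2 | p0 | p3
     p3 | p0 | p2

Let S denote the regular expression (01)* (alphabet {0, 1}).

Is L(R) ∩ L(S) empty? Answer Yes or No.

Converting the expression S to a DFA (subset construction, then merging equivalent states) gives the minimal DFA with states {s0, s1, s2}, start state s0, accepting states {s0} and transitions s0: 0→s1, 1→s2; s1: 0→s2, 1→s0; s2: 0→s2, 1→s2.
Exploring the product automaton R × S from the start pair (p0, s0), following both machines on each input symbol, reaches 10 state pairs: (p0, s0), (p1, s1), (p2, s2), (p3, s2), (p1, s0), (p0, s2), (p3, s1), (p1, s2), (p2, s0), (p0, s1).
R accepts in {p3} and S accepts in {s0}; no reachable pair has both components accepting, so no string drives both machines to acceptance simultaneously and L(R) ∩ L(S) = ∅.
So no string is accepted by both, and the intersection is empty.

Yes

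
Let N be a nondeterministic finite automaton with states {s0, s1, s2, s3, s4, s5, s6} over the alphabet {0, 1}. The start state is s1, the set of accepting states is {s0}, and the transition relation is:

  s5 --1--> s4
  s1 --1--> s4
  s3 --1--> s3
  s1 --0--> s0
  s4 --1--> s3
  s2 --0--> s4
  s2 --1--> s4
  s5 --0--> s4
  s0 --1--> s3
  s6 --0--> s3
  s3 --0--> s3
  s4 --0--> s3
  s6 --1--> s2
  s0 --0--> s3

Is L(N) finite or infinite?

The useful states (reachable from s1 and able to reach an accepting state) are {s0, s1}.
Restricted to these states the transition graph has no cycle, so every accepting path has bounded length and L is finite.

finite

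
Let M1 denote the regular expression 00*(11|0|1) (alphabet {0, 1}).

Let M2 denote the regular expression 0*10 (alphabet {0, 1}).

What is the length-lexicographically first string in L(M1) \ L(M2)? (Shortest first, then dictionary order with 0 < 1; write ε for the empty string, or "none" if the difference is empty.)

The string 00 is accepted by M1 but not by M2.
No shorter string lies in the difference, and 00 is the lexicographically first length-2 string in L(M1) \ L(M2).

00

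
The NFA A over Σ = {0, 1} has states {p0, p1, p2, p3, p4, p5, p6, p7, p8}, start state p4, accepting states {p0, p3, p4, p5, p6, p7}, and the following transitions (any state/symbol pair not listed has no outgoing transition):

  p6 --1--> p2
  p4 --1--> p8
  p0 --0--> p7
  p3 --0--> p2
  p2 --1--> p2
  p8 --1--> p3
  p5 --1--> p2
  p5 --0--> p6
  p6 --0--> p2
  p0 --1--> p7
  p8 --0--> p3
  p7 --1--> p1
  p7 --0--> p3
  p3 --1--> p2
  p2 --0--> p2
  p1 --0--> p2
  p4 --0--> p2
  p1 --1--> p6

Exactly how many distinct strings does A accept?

3

The useful subgraph on states {p3, p4, p8} is acyclic, so L(A) is finite; the longest accepting path visits 3 useful states, giving maximum string length 2.
Counting accepting paths from p4 by length: 1 of length 0, 2 of length 2. Total 3.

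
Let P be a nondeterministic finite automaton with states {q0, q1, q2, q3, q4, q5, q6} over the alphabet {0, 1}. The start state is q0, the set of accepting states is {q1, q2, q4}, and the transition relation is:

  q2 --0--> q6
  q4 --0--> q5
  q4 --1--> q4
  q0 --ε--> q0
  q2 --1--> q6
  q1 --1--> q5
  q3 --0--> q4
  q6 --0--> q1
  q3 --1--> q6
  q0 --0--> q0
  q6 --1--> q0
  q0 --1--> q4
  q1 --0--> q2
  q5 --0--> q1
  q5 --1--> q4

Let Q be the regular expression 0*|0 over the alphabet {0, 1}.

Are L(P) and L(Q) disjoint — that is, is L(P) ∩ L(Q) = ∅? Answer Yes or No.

Yes

Converting the expression Q to a DFA (subset construction, then merging equivalent states) gives the minimal DFA with states {r0, r1}, start state r0, accepting states {r0} and transitions r0: 0→r0, 1→r1; r1: 0→r1, 1→r1.
Exploring the product automaton P × Q from the start pair (q0, r0), following both machines on each input symbol, reaches 7 state pairs: (q0, r0), (q4, r1), (q5, r1), (q1, r1), (q2, r1), (q6, r1), (q0, r1).
P accepts in {q1, q2, q4} and Q accepts in {r0}; no reachable pair has both components accepting, so no string drives both machines to acceptance simultaneously and L(P) ∩ L(Q) = ∅.
So no string is accepted by both, and the intersection is empty.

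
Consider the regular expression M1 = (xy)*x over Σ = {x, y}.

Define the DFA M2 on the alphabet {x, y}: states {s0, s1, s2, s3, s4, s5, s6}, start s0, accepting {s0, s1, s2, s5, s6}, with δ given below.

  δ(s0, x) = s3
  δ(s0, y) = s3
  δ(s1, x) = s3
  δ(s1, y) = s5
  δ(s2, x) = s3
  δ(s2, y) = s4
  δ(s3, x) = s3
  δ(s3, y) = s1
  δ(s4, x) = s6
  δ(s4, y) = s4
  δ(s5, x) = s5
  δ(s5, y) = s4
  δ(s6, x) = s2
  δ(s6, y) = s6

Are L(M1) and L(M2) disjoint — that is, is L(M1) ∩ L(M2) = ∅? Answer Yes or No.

Converting the expression M1 to a DFA (subset construction, then merging equivalent states) gives the minimal DFA with states {r0, r1, r2}, start state r0, accepting states {r1} and transitions r0: x→r1, y→r2; r1: x→r2, y→r0; r2: x→r2, y→r2.
Exploring the product automaton M1 × M2 from the start pair (r0, s0), following both machines on each input symbol, reaches 9 state pairs: (r0, s0), (r1, s3), (r2, s3), (r0, s1), (r2, s1), (r2, s5), (r2, s4), (r2, s6), (r2, s2).
M1 accepts in {r1} and M2 accepts in {s0, s1, s2, s5, s6}; no reachable pair has both components accepting, so no string drives both machines to acceptance simultaneously and L(M1) ∩ L(M2) = ∅.
So no string is accepted by both, and the intersection is empty.

Yes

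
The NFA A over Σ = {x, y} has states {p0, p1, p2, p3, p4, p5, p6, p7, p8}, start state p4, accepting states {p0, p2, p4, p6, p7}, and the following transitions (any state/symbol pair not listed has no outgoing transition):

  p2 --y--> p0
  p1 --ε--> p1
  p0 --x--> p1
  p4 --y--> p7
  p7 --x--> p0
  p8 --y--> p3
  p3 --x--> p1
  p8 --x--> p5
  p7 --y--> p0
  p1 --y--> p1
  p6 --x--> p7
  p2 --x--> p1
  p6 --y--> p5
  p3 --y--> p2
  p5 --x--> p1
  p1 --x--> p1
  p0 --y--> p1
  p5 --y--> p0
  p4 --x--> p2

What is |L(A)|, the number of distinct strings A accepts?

The useful subgraph on states {p0, p2, p4, p7} is acyclic, so L(A) is finite; the longest accepting path visits 3 useful states, giving maximum string length 2.
Counting accepting paths from p4 by length: 1 of length 0, 2 of length 1, 3 of length 2. Total 6.

6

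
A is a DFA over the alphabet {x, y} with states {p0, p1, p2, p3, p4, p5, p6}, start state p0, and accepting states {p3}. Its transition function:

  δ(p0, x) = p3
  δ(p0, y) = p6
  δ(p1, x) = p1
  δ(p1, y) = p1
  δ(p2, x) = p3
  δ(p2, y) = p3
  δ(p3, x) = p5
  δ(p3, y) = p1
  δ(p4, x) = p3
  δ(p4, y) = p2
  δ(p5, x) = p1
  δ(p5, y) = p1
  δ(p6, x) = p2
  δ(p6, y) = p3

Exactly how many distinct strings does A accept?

4

The useful subgraph on states {p0, p2, p3, p6} is acyclic, so L(A) is finite; the longest accepting path visits 4 useful states, giving maximum string length 3.
Counting accepting paths from p0 by length: 1 of length 1, 1 of length 2, 2 of length 3. Total 4.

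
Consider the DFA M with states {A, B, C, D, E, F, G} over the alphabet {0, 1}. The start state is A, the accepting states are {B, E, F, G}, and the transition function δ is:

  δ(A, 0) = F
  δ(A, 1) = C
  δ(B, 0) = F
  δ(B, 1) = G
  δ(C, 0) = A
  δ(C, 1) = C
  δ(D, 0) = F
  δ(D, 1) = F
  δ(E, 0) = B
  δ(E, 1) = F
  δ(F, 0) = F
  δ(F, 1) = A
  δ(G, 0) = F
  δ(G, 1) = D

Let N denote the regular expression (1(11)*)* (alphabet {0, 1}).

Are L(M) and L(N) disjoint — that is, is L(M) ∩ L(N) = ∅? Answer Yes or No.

Converting the expression N to a DFA (subset construction, then merging equivalent states) gives the minimal DFA with states {n0, n1}, start state n0, accepting states {n0} and transitions n0: 0→n1, 1→n0; n1: 0→n1, 1→n1.
Exploring the product automaton M × N from the start pair (A, n0), following both machines on each input symbol, reaches 5 state pairs: (A, n0), (F, n1), (C, n0), (A, n1), (C, n1).
M accepts in {B, E, F, G} and N accepts in {n0}; no reachable pair has both components accepting, so no string drives both machines to acceptance simultaneously and L(M) ∩ L(N) = ∅.
So no string is accepted by both, and the intersection is empty.

Yes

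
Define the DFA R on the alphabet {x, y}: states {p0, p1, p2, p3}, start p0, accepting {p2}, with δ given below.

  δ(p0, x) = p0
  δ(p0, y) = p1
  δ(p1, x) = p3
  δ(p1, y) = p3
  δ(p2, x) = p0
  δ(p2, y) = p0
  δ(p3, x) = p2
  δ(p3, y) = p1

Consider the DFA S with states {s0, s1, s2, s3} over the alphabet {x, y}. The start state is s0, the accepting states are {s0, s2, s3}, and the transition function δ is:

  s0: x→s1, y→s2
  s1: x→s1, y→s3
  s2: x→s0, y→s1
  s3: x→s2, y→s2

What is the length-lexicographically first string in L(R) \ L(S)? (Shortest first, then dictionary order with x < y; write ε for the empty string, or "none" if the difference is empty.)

yxx

The string yxx is accepted by R but not by S.
No shorter string lies in the difference, and yxx is the lexicographically first length-3 string in L(R) \ L(S).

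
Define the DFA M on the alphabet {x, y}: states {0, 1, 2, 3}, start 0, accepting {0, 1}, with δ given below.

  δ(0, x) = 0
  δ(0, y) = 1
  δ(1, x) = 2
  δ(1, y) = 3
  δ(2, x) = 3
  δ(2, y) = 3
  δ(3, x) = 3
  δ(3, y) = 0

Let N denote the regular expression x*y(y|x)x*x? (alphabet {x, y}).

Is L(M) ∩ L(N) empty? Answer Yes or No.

Converting the expression N to a DFA (subset construction, then merging equivalent states) gives the minimal DFA with states {n0, n1, n2, n3}, start state n0, accepting states {n2} and transitions n0: x→n0, y→n1; n1: x→n2, y→n2; n2: x→n2, y→n3; n3: x→n3, y→n3.
Exploring the product automaton M × N from the start pair (0, n0), following both machines on each input symbol, reaches 8 state pairs: (0, n0), (1, n1), (2, n2), (3, n2), (3, n3), (0, n3), (1, n3), (2, n3).
M accepts in {0, 1} and N accepts in {n2}; no reachable pair has both components accepting, so no string drives both machines to acceptance simultaneously and L(M) ∩ L(N) = ∅.
So no string is accepted by both, and the intersection is empty.

Yes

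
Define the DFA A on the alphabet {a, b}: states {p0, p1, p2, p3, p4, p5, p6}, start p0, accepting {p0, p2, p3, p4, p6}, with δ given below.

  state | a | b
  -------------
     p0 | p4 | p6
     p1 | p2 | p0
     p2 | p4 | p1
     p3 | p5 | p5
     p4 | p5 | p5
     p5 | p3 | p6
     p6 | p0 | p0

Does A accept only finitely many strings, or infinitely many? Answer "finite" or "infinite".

infinite

State p5 is reachable from the start and can reach an accepting state, and it lies on the cycle p5 → p3 → p5.
Traversing that cycle any number of times yields accepted strings of unbounded length, so the language is infinite.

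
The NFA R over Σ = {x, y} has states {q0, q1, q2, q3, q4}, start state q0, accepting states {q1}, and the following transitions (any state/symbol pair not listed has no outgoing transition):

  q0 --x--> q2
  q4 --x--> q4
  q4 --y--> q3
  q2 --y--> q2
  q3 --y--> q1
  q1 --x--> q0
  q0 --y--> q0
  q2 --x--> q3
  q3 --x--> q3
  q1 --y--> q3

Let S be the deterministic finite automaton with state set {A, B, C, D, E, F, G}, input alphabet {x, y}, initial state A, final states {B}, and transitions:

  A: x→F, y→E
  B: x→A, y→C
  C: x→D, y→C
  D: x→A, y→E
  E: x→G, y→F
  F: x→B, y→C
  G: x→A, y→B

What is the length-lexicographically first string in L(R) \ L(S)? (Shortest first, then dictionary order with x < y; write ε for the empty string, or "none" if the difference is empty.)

The string xxy is accepted by R but not by S.
No shorter string lies in the difference, and xxy is the lexicographically first length-3 string in L(R) \ L(S).

xxy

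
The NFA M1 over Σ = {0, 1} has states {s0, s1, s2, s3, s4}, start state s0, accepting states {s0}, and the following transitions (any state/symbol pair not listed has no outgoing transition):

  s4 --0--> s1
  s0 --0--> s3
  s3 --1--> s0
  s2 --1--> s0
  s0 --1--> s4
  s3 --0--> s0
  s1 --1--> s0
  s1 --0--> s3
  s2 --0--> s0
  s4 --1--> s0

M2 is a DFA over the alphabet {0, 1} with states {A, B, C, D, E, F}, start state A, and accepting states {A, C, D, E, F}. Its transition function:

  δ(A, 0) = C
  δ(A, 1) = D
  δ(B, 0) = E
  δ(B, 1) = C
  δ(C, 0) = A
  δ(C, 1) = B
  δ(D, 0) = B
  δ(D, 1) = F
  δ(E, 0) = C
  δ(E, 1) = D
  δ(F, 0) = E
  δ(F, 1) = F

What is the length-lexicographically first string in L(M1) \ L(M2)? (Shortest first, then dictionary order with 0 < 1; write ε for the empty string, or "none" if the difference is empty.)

The string 01 is accepted by M1 but not by M2.
No shorter string lies in the difference, and 01 is the lexicographically first length-2 string in L(M1) \ L(M2).

01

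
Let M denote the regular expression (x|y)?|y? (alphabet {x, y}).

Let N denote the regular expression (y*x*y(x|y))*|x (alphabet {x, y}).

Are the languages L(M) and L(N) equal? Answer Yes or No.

No

The string y is accepted by M but rejected by N.
So L(M) ≠ L(N).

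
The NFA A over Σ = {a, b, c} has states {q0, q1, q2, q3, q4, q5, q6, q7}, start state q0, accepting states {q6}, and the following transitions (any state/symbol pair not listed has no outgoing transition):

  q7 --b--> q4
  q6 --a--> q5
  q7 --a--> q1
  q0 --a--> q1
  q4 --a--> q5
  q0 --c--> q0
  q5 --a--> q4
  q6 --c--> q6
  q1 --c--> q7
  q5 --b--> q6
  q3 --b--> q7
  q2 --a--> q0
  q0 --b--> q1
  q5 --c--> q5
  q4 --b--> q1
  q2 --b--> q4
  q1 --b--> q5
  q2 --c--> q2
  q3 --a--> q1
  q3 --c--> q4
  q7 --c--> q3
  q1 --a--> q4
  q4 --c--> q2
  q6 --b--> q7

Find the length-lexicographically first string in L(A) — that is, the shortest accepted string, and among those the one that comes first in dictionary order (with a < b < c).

A breadth-first search from q0 reaches an accepting state first via the path q0 → q1 → q5 → q6 on input abb.
No string of length < 3 is accepted (BFS exhausts all shorter strings without reaching an accepting state), and abb is the lexicographically least accepting string of length 3.

abb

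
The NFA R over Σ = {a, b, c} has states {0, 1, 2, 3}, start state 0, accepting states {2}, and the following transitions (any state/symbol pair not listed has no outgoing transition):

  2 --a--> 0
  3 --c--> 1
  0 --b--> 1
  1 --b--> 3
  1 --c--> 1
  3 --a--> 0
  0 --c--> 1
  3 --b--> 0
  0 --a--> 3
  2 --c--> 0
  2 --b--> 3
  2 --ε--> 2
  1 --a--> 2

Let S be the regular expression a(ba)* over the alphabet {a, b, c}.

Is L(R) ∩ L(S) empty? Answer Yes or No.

Converting the expression S to a DFA (subset construction, then merging equivalent states) gives the minimal DFA with states {s0, s1, s2}, start state s0, accepting states {s1} and transitions s0: a→s1, b→s2, c→s2; s1: a→s2, b→s0, c→s2; s2: a→s2, b→s2, c→s2.
Exploring the product automaton R × S from the start pair (0, s0), following both machines on each input symbol, reaches 6 state pairs: (0, s0), (3, s1), (1, s2), (0, s2), (2, s2), (3, s2).
R accepts in {2} and S accepts in {s1}; no reachable pair has both components accepting, so no string drives both machines to acceptance simultaneously and L(R) ∩ L(S) = ∅.
So no string is accepted by both, and the intersection is empty.

Yes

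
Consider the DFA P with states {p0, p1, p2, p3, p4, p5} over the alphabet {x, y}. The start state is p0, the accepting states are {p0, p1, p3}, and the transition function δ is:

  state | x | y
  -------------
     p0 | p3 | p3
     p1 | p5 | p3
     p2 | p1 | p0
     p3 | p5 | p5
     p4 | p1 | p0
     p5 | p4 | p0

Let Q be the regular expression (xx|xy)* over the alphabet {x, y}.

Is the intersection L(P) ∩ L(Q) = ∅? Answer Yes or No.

The empty string ε is accepted by both P and Q.
Hence L(P) ∩ L(Q) ≠ ∅.

No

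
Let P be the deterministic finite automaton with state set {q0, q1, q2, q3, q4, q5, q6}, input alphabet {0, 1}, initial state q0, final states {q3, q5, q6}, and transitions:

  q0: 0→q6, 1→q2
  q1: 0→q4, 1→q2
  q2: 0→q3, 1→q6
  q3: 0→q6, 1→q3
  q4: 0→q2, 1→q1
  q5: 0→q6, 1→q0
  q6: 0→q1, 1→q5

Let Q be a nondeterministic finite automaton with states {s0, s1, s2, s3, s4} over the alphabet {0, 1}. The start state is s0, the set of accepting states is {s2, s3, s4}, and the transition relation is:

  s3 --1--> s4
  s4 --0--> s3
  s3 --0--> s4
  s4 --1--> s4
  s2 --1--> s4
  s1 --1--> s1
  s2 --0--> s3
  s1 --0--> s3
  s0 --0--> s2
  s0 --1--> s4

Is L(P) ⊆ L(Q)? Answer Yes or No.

Yes

Exploring the product automaton P × Q from the start pair (q0, s0), following both machines on each input symbol, reaches 14 state pairs: (q0, s0), (q6, s2), (q2, s4), (q1, s3), (q5, s4), (q3, s3), (q6, s4), (q4, s4), (q6, s3), (q0, s4), (q3, s4), (q2, s3), (q1, s4), (q4, s3).
P accepts in {q3, q5, q6} and Q accepts in {s2, s3, s4}. The reachable pairs whose P-component is accepting are (q6, s2), (q5, s4), (q3, s3), (q6, s4), (q6, s3), (q3, s4); in each of them the Q-component is accepting too, so the product for L(P) \ L(Q) (P-component accepting, Q-component rejecting) has no reachable accepting pair and the difference is empty.
Hence every string in L(P) is also in L(Q).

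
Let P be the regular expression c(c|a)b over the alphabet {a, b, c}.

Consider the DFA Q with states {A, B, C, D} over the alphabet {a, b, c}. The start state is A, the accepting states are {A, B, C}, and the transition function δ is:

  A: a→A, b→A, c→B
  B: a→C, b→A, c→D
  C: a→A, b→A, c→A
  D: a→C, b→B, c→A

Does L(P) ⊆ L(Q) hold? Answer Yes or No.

Converting the expression P to a DFA (subset construction, then merging equivalent states) gives the minimal DFA with states {p0, p1, p2, p3, p4}, start state p0, accepting states {p4} and transitions p0: a→p1, b→p1, c→p2; p1: a→p1, b→p1, c→p1; p2: a→p3, b→p1, c→p3; p3: a→p1, b→p4, c→p1; p4: a→p1, b→p1, c→p1.
Exploring the product automaton P × Q from the start pair (p0, A), following both machines on each input symbol, reaches 10 state pairs: (p0, A), (p1, A), (p2, B), (p1, B), (p3, C), (p3, D), (p1, C), (p1, D), (p4, A), (p4, B).
P accepts in {p4} and Q accepts in {A, B, C}. The reachable pairs whose P-component is accepting are (p4, A), (p4, B); in each of them the Q-component is accepting too, so the product for L(P) \ L(Q) (P-component accepting, Q-component rejecting) has no reachable accepting pair and the difference is empty.
Hence every string in L(P) is also in L(Q).

Yes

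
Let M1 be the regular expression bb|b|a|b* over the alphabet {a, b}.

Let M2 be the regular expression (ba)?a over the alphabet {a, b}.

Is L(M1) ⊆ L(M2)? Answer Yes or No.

No

The empty string ε is in L(M1) but not in L(M2).
So L(M1) ⊄ L(M2).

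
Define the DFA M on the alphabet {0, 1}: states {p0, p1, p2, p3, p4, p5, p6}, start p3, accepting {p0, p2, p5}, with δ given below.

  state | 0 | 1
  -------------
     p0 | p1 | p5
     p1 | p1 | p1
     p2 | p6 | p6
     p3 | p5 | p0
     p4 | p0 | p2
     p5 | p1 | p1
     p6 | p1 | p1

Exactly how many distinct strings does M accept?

The useful subgraph on states {p0, p3, p5} is acyclic, so L(M) is finite; the longest accepting path visits 3 useful states, giving maximum string length 2.
Counting accepting paths from p3 by length: 2 of length 1, 1 of length 2. Total 3.

3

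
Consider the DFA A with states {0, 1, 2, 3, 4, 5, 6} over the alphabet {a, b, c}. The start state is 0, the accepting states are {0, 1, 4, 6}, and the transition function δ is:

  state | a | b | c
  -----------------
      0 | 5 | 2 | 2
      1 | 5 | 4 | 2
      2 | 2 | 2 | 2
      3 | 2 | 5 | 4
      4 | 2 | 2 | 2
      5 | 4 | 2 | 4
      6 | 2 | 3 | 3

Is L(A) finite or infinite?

finite

The useful states (reachable from 0 and able to reach an accepting state) are {0, 4, 5}.
Restricted to these states the transition graph has no cycle, so every accepting path has bounded length and L is finite.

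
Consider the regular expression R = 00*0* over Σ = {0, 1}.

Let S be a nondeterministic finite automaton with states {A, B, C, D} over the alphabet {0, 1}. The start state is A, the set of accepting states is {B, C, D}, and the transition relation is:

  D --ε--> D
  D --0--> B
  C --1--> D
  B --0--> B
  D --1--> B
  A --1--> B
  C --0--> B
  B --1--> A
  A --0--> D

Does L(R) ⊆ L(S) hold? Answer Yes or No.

Yes

Converting the expression R to a DFA (subset construction, then merging equivalent states) gives the minimal DFA with states {r0, r1, r2}, start state r0, accepting states {r1} and transitions r0: 0→r1, 1→r2; r1: 0→r1, 1→r2; r2: 0→r2, 1→r2.
Exploring the product automaton R × S from the start pair (r0, A), following both machines on each input symbol, reaches 6 state pairs: (r0, A), (r1, D), (r2, B), (r1, B), (r2, A), (r2, D).
R accepts in {r1} and S accepts in {B, C, D}. The reachable pairs whose R-component is accepting are (r1, D), (r1, B); in each of them the S-component is accepting too, so the product for L(R) \ L(S) (R-component accepting, S-component rejecting) has no reachable accepting pair and the difference is empty.
Hence every string in L(R) is also in L(S).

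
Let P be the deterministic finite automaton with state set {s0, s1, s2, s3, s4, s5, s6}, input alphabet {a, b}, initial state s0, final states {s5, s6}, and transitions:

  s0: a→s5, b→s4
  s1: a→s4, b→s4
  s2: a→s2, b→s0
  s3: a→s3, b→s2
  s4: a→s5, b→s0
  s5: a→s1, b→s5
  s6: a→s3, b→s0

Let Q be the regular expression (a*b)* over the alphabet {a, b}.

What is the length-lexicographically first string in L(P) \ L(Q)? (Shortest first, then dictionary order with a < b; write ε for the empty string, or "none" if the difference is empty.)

a

The string a is accepted by P but not by Q.
No shorter string lies in the difference, and a is the lexicographically first length-1 string in L(P) \ L(Q).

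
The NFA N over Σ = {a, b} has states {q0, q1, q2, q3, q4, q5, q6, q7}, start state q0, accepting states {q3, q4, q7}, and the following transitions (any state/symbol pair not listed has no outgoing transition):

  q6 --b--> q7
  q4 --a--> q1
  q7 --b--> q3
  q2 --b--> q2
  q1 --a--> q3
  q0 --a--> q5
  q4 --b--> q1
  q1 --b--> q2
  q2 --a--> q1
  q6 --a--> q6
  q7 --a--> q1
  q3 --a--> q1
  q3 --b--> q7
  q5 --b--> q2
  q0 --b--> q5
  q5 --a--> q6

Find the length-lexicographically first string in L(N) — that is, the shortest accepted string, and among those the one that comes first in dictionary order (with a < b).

A breadth-first search from q0 reaches an accepting state first via the path q0 → q5 → q6 → q7 on input aab.
No string of length < 3 is accepted (BFS exhausts all shorter strings without reaching an accepting state), and aab is the lexicographically least accepting string of length 3.

aab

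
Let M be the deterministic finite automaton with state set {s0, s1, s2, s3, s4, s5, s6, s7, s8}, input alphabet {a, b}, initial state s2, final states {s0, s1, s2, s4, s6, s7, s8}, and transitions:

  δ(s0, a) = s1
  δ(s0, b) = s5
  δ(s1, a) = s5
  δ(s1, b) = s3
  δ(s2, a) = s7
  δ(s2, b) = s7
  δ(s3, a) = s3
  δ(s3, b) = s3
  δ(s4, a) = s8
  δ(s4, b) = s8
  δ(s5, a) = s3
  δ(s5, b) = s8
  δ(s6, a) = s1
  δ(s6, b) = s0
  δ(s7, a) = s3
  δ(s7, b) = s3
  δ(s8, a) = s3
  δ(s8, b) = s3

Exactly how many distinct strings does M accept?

3

The useful subgraph on states {s2, s7} is acyclic, so L(M) is finite; the longest accepting path visits 2 useful states, giving maximum string length 1.
Counting accepting paths from s2 by length: 1 of length 0, 2 of length 1. Total 3.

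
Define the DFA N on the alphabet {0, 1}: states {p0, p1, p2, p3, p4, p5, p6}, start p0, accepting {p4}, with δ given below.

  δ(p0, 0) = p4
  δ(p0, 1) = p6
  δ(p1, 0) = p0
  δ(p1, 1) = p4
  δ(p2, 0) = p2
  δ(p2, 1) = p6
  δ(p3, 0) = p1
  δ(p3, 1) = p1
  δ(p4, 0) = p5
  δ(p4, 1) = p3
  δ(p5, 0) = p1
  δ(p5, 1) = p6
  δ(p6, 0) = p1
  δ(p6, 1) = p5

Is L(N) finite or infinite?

State p0 is reachable from the start and can reach an accepting state, and it lies on the cycle p0 → p4 → p3 → p1 → p0.
Traversing that cycle any number of times yields accepted strings of unbounded length, so the language is infinite.

infinite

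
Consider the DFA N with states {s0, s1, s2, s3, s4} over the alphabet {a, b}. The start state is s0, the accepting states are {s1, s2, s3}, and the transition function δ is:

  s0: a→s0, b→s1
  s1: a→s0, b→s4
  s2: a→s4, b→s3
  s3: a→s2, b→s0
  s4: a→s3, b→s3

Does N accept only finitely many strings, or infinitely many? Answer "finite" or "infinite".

State s0 is reachable from the start and can reach an accepting state, and it lies on the cycle s0 → s0.
Traversing that cycle any number of times yields accepted strings of unbounded length, so the language is infinite.

infinite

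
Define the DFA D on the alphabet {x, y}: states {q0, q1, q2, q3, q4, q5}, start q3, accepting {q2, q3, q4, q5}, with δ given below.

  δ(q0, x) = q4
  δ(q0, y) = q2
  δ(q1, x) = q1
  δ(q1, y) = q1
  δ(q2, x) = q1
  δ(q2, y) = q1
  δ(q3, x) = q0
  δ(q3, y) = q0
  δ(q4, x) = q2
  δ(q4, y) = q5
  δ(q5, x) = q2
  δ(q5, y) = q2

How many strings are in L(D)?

13

The useful subgraph on states {q0, q2, q3, q4, q5} is acyclic, so L(D) is finite; the longest accepting path visits 5 useful states, giving maximum string length 4.
Counting accepting paths from q3 by length: 1 of length 0, 4 of length 2, 4 of length 3, 4 of length 4. Total 13.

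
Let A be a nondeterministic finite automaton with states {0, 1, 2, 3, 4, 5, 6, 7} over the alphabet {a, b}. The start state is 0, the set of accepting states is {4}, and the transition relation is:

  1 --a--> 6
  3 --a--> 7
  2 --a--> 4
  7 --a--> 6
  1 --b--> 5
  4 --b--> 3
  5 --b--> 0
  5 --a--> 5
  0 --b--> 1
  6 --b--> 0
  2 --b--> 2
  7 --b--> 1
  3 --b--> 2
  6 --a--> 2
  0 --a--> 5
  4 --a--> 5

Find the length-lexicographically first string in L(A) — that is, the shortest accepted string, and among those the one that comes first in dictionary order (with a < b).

A breadth-first search from 0 reaches an accepting state first via the path 0 → 1 → 6 → 2 → 4 on input baaa.
No string of length < 4 is accepted (BFS exhausts all shorter strings without reaching an accepting state), and baaa is the lexicographically least accepting string of length 4.

baaa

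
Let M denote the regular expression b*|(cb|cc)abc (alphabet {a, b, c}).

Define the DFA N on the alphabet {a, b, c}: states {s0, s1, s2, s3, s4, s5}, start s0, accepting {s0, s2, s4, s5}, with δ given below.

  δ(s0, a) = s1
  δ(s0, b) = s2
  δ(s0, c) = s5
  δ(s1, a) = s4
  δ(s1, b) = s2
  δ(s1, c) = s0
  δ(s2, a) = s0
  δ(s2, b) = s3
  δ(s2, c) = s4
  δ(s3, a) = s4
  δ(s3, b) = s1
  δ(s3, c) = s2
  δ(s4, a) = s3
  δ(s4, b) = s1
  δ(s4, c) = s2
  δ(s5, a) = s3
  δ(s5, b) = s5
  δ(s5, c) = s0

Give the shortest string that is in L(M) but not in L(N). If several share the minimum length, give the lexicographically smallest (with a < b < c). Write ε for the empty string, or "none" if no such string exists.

bb

The string bb is accepted by M but not by N.
No shorter string lies in the difference, and bb is the lexicographically first length-2 string in L(M) \ L(N).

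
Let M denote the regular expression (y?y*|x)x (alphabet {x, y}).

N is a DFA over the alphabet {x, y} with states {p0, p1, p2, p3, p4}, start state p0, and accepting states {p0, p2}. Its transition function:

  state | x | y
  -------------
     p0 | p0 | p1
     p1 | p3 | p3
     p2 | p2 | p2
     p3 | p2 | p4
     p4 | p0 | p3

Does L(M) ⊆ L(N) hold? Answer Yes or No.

The string yx is in L(M) but not in L(N).
So L(M) ⊄ L(N).

No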